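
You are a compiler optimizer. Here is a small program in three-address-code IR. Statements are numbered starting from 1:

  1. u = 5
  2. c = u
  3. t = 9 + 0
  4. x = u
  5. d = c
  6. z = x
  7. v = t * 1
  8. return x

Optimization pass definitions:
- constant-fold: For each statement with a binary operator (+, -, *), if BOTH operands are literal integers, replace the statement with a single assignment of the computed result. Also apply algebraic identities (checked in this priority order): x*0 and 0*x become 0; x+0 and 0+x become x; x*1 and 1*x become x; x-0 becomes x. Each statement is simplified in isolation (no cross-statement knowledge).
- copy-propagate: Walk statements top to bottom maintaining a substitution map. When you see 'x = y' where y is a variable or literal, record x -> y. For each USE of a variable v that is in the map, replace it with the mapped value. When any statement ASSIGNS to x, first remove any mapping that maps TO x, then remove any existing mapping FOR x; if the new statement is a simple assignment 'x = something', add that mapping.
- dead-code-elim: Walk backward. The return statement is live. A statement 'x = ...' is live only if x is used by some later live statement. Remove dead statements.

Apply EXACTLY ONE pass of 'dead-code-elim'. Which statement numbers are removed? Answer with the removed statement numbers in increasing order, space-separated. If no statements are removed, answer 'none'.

Backward liveness scan:
Stmt 1 'u = 5': KEEP (u is live); live-in = []
Stmt 2 'c = u': DEAD (c not in live set ['u'])
Stmt 3 't = 9 + 0': DEAD (t not in live set ['u'])
Stmt 4 'x = u': KEEP (x is live); live-in = ['u']
Stmt 5 'd = c': DEAD (d not in live set ['x'])
Stmt 6 'z = x': DEAD (z not in live set ['x'])
Stmt 7 'v = t * 1': DEAD (v not in live set ['x'])
Stmt 8 'return x': KEEP (return); live-in = ['x']
Removed statement numbers: [2, 3, 5, 6, 7]
Surviving IR:
  u = 5
  x = u
  return x

Answer: 2 3 5 6 7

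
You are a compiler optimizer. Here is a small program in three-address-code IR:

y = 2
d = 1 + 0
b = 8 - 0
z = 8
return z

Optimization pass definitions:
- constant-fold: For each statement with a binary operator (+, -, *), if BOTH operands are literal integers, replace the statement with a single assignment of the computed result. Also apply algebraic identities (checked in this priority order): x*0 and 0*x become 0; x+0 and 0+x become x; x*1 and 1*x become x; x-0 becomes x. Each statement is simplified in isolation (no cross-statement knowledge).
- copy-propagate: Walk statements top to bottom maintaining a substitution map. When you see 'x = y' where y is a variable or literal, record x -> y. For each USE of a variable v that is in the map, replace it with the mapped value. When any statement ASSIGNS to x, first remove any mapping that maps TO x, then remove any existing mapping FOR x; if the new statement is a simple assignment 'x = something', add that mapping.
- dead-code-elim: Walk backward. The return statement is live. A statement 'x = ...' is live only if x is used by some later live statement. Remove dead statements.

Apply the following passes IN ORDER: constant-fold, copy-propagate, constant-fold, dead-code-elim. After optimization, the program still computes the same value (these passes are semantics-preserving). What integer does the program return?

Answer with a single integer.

Initial IR:
  y = 2
  d = 1 + 0
  b = 8 - 0
  z = 8
  return z
After constant-fold (5 stmts):
  y = 2
  d = 1
  b = 8
  z = 8
  return z
After copy-propagate (5 stmts):
  y = 2
  d = 1
  b = 8
  z = 8
  return 8
After constant-fold (5 stmts):
  y = 2
  d = 1
  b = 8
  z = 8
  return 8
After dead-code-elim (1 stmts):
  return 8
Evaluate:
  y = 2  =>  y = 2
  d = 1 + 0  =>  d = 1
  b = 8 - 0  =>  b = 8
  z = 8  =>  z = 8
  return z = 8

Answer: 8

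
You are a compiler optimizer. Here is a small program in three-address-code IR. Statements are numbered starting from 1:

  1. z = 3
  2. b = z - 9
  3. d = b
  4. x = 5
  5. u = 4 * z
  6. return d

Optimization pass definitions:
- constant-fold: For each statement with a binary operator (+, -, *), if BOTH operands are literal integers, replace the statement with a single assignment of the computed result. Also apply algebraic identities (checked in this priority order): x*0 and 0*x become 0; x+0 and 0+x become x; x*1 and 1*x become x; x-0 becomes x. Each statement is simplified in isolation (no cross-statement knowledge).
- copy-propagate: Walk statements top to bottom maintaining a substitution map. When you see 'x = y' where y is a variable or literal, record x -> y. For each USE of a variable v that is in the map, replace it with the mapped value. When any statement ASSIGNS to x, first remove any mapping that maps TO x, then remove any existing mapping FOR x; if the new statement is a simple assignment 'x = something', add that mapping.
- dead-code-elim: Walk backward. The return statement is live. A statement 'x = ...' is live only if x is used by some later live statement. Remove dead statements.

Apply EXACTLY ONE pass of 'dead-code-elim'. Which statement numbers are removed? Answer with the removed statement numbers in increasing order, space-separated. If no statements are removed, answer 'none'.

Backward liveness scan:
Stmt 1 'z = 3': KEEP (z is live); live-in = []
Stmt 2 'b = z - 9': KEEP (b is live); live-in = ['z']
Stmt 3 'd = b': KEEP (d is live); live-in = ['b']
Stmt 4 'x = 5': DEAD (x not in live set ['d'])
Stmt 5 'u = 4 * z': DEAD (u not in live set ['d'])
Stmt 6 'return d': KEEP (return); live-in = ['d']
Removed statement numbers: [4, 5]
Surviving IR:
  z = 3
  b = z - 9
  d = b
  return d

Answer: 4 5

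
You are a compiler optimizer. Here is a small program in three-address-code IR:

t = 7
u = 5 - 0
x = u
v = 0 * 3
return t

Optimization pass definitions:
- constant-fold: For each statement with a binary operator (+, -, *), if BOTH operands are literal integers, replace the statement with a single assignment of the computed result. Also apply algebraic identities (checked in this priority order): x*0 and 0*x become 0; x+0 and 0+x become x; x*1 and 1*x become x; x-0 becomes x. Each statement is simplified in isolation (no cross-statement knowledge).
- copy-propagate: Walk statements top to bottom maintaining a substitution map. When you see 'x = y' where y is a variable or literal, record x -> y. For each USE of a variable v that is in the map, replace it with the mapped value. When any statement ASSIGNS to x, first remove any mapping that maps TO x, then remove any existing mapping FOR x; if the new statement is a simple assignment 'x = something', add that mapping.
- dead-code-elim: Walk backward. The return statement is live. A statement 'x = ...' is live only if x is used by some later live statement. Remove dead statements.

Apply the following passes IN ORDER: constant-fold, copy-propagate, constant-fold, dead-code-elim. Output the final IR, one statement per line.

Answer: return 7

Derivation:
Initial IR:
  t = 7
  u = 5 - 0
  x = u
  v = 0 * 3
  return t
After constant-fold (5 stmts):
  t = 7
  u = 5
  x = u
  v = 0
  return t
After copy-propagate (5 stmts):
  t = 7
  u = 5
  x = 5
  v = 0
  return 7
After constant-fold (5 stmts):
  t = 7
  u = 5
  x = 5
  v = 0
  return 7
After dead-code-elim (1 stmts):
  return 7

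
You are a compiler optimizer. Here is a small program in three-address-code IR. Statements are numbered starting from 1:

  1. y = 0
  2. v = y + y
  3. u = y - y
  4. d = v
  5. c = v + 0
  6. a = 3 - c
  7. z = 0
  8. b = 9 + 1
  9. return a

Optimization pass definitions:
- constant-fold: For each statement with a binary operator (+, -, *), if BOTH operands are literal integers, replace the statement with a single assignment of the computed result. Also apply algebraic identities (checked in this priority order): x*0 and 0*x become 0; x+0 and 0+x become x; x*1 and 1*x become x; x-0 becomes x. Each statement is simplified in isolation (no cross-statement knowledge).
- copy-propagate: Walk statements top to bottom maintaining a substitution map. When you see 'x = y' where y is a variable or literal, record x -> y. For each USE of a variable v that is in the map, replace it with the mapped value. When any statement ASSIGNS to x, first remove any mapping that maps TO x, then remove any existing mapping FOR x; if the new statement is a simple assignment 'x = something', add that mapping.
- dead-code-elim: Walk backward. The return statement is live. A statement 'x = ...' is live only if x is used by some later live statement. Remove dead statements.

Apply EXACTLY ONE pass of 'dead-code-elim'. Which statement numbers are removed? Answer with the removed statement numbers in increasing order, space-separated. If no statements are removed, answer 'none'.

Backward liveness scan:
Stmt 1 'y = 0': KEEP (y is live); live-in = []
Stmt 2 'v = y + y': KEEP (v is live); live-in = ['y']
Stmt 3 'u = y - y': DEAD (u not in live set ['v'])
Stmt 4 'd = v': DEAD (d not in live set ['v'])
Stmt 5 'c = v + 0': KEEP (c is live); live-in = ['v']
Stmt 6 'a = 3 - c': KEEP (a is live); live-in = ['c']
Stmt 7 'z = 0': DEAD (z not in live set ['a'])
Stmt 8 'b = 9 + 1': DEAD (b not in live set ['a'])
Stmt 9 'return a': KEEP (return); live-in = ['a']
Removed statement numbers: [3, 4, 7, 8]
Surviving IR:
  y = 0
  v = y + y
  c = v + 0
  a = 3 - c
  return a

Answer: 3 4 7 8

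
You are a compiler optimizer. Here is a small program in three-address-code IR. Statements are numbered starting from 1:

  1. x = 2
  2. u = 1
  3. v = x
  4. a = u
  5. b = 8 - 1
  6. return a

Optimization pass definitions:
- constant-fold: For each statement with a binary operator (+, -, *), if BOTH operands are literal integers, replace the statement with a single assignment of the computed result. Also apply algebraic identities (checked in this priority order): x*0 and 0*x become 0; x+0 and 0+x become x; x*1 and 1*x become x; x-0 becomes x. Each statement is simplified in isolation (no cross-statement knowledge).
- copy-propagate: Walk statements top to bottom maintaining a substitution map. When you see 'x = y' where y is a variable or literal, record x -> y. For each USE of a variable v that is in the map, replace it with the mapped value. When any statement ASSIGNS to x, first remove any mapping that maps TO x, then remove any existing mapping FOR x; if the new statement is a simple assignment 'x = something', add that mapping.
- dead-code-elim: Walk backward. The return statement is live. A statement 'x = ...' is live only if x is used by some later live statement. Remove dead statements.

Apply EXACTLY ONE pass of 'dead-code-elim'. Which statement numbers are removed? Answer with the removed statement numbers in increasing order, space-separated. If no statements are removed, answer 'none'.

Backward liveness scan:
Stmt 1 'x = 2': DEAD (x not in live set [])
Stmt 2 'u = 1': KEEP (u is live); live-in = []
Stmt 3 'v = x': DEAD (v not in live set ['u'])
Stmt 4 'a = u': KEEP (a is live); live-in = ['u']
Stmt 5 'b = 8 - 1': DEAD (b not in live set ['a'])
Stmt 6 'return a': KEEP (return); live-in = ['a']
Removed statement numbers: [1, 3, 5]
Surviving IR:
  u = 1
  a = u
  return a

Answer: 1 3 5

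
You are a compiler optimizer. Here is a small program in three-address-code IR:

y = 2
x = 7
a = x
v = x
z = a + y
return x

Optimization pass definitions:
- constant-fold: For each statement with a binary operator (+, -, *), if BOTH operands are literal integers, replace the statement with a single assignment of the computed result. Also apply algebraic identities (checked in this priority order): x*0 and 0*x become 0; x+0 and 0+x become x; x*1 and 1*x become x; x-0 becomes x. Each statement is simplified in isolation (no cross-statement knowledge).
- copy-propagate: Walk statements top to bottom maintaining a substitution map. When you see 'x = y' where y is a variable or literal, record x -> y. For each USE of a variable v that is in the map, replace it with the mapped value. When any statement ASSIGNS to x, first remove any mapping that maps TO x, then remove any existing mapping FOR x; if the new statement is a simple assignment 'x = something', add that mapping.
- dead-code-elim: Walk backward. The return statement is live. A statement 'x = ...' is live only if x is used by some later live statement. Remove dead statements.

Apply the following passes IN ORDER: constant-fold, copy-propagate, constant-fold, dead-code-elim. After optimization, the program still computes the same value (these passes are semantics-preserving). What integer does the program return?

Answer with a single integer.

Initial IR:
  y = 2
  x = 7
  a = x
  v = x
  z = a + y
  return x
After constant-fold (6 stmts):
  y = 2
  x = 7
  a = x
  v = x
  z = a + y
  return x
After copy-propagate (6 stmts):
  y = 2
  x = 7
  a = 7
  v = 7
  z = 7 + 2
  return 7
After constant-fold (6 stmts):
  y = 2
  x = 7
  a = 7
  v = 7
  z = 9
  return 7
After dead-code-elim (1 stmts):
  return 7
Evaluate:
  y = 2  =>  y = 2
  x = 7  =>  x = 7
  a = x  =>  a = 7
  v = x  =>  v = 7
  z = a + y  =>  z = 9
  return x = 7

Answer: 7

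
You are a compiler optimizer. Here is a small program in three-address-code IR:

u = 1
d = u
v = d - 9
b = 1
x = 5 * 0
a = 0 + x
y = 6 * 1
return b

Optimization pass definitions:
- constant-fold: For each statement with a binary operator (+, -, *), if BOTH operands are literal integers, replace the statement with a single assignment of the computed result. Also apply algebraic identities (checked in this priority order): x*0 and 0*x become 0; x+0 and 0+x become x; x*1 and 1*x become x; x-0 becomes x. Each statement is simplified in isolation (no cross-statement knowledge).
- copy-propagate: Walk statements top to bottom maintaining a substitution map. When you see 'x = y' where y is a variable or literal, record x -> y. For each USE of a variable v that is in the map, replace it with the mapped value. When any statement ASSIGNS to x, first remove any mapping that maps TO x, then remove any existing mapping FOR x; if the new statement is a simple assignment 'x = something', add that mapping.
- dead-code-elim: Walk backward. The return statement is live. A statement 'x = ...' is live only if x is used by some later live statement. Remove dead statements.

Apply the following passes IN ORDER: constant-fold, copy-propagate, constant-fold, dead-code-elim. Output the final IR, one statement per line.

Answer: return 1

Derivation:
Initial IR:
  u = 1
  d = u
  v = d - 9
  b = 1
  x = 5 * 0
  a = 0 + x
  y = 6 * 1
  return b
After constant-fold (8 stmts):
  u = 1
  d = u
  v = d - 9
  b = 1
  x = 0
  a = x
  y = 6
  return b
After copy-propagate (8 stmts):
  u = 1
  d = 1
  v = 1 - 9
  b = 1
  x = 0
  a = 0
  y = 6
  return 1
After constant-fold (8 stmts):
  u = 1
  d = 1
  v = -8
  b = 1
  x = 0
  a = 0
  y = 6
  return 1
After dead-code-elim (1 stmts):
  return 1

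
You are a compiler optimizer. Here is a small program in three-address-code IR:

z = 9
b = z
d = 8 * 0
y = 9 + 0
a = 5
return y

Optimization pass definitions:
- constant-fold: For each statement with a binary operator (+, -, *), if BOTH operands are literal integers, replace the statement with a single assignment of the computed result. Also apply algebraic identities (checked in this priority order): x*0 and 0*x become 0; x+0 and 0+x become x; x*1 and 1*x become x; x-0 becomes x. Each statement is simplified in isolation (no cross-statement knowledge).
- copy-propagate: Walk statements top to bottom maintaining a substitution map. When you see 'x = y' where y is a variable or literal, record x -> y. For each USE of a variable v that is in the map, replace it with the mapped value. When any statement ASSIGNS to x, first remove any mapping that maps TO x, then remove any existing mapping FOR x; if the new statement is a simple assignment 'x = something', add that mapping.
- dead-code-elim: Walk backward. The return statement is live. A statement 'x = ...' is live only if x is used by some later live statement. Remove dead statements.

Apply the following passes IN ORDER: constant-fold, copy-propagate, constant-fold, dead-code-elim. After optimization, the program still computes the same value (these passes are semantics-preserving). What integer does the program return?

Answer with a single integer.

Initial IR:
  z = 9
  b = z
  d = 8 * 0
  y = 9 + 0
  a = 5
  return y
After constant-fold (6 stmts):
  z = 9
  b = z
  d = 0
  y = 9
  a = 5
  return y
After copy-propagate (6 stmts):
  z = 9
  b = 9
  d = 0
  y = 9
  a = 5
  return 9
After constant-fold (6 stmts):
  z = 9
  b = 9
  d = 0
  y = 9
  a = 5
  return 9
After dead-code-elim (1 stmts):
  return 9
Evaluate:
  z = 9  =>  z = 9
  b = z  =>  b = 9
  d = 8 * 0  =>  d = 0
  y = 9 + 0  =>  y = 9
  a = 5  =>  a = 5
  return y = 9

Answer: 9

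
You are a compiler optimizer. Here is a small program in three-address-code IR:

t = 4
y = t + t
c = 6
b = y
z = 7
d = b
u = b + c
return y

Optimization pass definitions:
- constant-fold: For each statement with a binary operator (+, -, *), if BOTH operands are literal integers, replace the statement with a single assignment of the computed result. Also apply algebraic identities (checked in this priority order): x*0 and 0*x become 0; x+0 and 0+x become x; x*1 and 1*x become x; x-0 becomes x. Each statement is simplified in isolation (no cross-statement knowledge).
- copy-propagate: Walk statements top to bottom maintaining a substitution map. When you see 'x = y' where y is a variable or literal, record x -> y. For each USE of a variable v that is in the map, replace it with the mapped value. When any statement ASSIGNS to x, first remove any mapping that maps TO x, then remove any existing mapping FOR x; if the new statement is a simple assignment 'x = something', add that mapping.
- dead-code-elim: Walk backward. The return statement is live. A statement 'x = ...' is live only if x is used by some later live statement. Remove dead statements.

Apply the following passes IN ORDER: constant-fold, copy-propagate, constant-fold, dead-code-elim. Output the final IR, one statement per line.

Answer: y = 8
return y

Derivation:
Initial IR:
  t = 4
  y = t + t
  c = 6
  b = y
  z = 7
  d = b
  u = b + c
  return y
After constant-fold (8 stmts):
  t = 4
  y = t + t
  c = 6
  b = y
  z = 7
  d = b
  u = b + c
  return y
After copy-propagate (8 stmts):
  t = 4
  y = 4 + 4
  c = 6
  b = y
  z = 7
  d = y
  u = y + 6
  return y
After constant-fold (8 stmts):
  t = 4
  y = 8
  c = 6
  b = y
  z = 7
  d = y
  u = y + 6
  return y
After dead-code-elim (2 stmts):
  y = 8
  return y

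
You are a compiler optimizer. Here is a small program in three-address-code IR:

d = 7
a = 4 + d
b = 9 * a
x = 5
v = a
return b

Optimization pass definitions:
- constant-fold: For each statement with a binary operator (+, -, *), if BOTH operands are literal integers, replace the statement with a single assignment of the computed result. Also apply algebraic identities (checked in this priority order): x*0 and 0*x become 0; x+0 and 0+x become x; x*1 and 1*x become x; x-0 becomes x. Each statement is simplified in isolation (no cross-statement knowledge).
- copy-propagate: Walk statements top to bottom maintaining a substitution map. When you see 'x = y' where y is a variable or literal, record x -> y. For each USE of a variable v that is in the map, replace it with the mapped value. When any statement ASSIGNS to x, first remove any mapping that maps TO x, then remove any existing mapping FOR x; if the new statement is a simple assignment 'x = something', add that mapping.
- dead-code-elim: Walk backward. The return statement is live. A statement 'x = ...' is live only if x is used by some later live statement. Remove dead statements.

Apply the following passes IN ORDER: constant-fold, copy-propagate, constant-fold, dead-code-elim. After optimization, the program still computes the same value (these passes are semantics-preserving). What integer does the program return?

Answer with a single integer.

Answer: 99

Derivation:
Initial IR:
  d = 7
  a = 4 + d
  b = 9 * a
  x = 5
  v = a
  return b
After constant-fold (6 stmts):
  d = 7
  a = 4 + d
  b = 9 * a
  x = 5
  v = a
  return b
After copy-propagate (6 stmts):
  d = 7
  a = 4 + 7
  b = 9 * a
  x = 5
  v = a
  return b
After constant-fold (6 stmts):
  d = 7
  a = 11
  b = 9 * a
  x = 5
  v = a
  return b
After dead-code-elim (3 stmts):
  a = 11
  b = 9 * a
  return b
Evaluate:
  d = 7  =>  d = 7
  a = 4 + d  =>  a = 11
  b = 9 * a  =>  b = 99
  x = 5  =>  x = 5
  v = a  =>  v = 11
  return b = 99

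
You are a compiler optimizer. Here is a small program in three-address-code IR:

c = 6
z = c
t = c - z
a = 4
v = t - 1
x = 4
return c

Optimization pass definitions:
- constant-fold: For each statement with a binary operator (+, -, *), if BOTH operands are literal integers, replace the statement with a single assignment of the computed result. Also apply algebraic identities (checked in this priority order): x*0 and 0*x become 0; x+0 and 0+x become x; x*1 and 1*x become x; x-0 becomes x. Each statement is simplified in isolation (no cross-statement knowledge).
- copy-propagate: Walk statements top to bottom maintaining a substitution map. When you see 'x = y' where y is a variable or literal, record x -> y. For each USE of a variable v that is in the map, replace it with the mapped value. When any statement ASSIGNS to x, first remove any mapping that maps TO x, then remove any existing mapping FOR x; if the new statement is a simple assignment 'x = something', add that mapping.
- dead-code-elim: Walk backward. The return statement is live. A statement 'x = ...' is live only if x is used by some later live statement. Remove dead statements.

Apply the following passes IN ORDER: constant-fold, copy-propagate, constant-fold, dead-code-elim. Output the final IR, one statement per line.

Initial IR:
  c = 6
  z = c
  t = c - z
  a = 4
  v = t - 1
  x = 4
  return c
After constant-fold (7 stmts):
  c = 6
  z = c
  t = c - z
  a = 4
  v = t - 1
  x = 4
  return c
After copy-propagate (7 stmts):
  c = 6
  z = 6
  t = 6 - 6
  a = 4
  v = t - 1
  x = 4
  return 6
After constant-fold (7 stmts):
  c = 6
  z = 6
  t = 0
  a = 4
  v = t - 1
  x = 4
  return 6
After dead-code-elim (1 stmts):
  return 6

Answer: return 6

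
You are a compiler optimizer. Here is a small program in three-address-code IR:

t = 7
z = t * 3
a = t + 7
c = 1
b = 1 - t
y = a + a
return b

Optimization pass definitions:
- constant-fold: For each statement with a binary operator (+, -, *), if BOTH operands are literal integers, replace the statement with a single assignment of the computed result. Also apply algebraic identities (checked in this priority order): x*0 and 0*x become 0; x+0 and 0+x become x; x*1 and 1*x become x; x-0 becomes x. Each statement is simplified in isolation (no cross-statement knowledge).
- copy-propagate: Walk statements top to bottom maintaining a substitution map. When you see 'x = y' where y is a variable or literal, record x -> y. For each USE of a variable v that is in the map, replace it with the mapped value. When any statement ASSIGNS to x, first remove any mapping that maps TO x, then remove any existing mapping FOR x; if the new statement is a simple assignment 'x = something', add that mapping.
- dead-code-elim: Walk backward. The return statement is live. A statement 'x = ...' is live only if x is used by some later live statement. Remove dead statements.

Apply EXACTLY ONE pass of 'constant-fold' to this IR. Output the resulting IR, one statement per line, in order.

Applying constant-fold statement-by-statement:
  [1] t = 7  (unchanged)
  [2] z = t * 3  (unchanged)
  [3] a = t + 7  (unchanged)
  [4] c = 1  (unchanged)
  [5] b = 1 - t  (unchanged)
  [6] y = a + a  (unchanged)
  [7] return b  (unchanged)
Result (7 stmts):
  t = 7
  z = t * 3
  a = t + 7
  c = 1
  b = 1 - t
  y = a + a
  return b

Answer: t = 7
z = t * 3
a = t + 7
c = 1
b = 1 - t
y = a + a
return b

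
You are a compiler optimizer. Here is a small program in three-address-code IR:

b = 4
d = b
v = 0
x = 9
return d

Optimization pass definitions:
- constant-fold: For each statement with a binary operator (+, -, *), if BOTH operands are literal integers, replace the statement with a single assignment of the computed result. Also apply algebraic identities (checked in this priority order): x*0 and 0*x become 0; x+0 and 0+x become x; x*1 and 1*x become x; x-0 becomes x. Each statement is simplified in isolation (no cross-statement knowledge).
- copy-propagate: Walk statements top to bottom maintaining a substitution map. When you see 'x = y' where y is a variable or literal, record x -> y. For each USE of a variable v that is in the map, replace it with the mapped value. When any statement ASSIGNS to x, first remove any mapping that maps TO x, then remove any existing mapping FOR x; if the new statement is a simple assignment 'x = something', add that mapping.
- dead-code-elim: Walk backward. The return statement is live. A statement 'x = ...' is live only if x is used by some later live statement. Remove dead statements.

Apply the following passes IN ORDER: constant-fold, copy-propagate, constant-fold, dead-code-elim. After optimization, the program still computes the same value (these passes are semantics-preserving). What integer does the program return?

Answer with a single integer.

Answer: 4

Derivation:
Initial IR:
  b = 4
  d = b
  v = 0
  x = 9
  return d
After constant-fold (5 stmts):
  b = 4
  d = b
  v = 0
  x = 9
  return d
After copy-propagate (5 stmts):
  b = 4
  d = 4
  v = 0
  x = 9
  return 4
After constant-fold (5 stmts):
  b = 4
  d = 4
  v = 0
  x = 9
  return 4
After dead-code-elim (1 stmts):
  return 4
Evaluate:
  b = 4  =>  b = 4
  d = b  =>  d = 4
  v = 0  =>  v = 0
  x = 9  =>  x = 9
  return d = 4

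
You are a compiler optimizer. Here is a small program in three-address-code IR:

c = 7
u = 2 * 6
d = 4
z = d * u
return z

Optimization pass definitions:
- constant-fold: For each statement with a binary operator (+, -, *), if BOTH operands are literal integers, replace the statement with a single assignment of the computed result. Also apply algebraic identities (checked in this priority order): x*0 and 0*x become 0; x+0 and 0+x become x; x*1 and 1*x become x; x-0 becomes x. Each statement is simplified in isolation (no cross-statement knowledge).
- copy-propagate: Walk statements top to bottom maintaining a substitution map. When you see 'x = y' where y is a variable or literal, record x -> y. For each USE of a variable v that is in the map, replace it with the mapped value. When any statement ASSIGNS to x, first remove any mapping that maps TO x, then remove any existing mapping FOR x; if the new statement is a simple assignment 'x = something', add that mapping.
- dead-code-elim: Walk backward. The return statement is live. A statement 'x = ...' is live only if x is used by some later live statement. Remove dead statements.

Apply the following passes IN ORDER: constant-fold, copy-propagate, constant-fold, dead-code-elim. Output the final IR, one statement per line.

Initial IR:
  c = 7
  u = 2 * 6
  d = 4
  z = d * u
  return z
After constant-fold (5 stmts):
  c = 7
  u = 12
  d = 4
  z = d * u
  return z
After copy-propagate (5 stmts):
  c = 7
  u = 12
  d = 4
  z = 4 * 12
  return z
After constant-fold (5 stmts):
  c = 7
  u = 12
  d = 4
  z = 48
  return z
After dead-code-elim (2 stmts):
  z = 48
  return z

Answer: z = 48
return z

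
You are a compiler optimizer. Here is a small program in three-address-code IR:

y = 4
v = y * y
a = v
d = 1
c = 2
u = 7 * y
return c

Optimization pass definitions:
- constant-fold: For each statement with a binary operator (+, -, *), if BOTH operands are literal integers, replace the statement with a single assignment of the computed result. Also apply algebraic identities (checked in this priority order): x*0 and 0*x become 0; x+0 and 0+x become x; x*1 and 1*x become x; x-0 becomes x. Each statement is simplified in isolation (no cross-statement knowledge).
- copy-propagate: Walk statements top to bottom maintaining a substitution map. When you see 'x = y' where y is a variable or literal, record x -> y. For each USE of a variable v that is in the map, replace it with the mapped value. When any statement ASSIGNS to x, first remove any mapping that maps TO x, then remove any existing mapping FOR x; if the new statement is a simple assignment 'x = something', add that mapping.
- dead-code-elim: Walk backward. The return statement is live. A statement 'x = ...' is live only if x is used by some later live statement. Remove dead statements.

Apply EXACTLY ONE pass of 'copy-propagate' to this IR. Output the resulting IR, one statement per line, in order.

Applying copy-propagate statement-by-statement:
  [1] y = 4  (unchanged)
  [2] v = y * y  -> v = 4 * 4
  [3] a = v  (unchanged)
  [4] d = 1  (unchanged)
  [5] c = 2  (unchanged)
  [6] u = 7 * y  -> u = 7 * 4
  [7] return c  -> return 2
Result (7 stmts):
  y = 4
  v = 4 * 4
  a = v
  d = 1
  c = 2
  u = 7 * 4
  return 2

Answer: y = 4
v = 4 * 4
a = v
d = 1
c = 2
u = 7 * 4
return 2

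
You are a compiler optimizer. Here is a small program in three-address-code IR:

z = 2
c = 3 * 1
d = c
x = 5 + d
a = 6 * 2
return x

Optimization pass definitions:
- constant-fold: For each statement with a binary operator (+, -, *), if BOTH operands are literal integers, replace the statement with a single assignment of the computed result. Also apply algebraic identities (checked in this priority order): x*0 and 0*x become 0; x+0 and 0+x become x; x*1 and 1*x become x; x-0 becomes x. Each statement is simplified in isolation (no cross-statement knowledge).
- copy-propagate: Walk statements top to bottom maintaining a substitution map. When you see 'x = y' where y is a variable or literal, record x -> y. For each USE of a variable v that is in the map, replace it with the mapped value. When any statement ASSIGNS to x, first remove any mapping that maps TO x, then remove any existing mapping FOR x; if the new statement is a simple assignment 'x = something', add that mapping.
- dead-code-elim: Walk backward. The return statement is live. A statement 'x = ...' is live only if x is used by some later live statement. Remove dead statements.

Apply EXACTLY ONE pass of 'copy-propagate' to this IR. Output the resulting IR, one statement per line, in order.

Applying copy-propagate statement-by-statement:
  [1] z = 2  (unchanged)
  [2] c = 3 * 1  (unchanged)
  [3] d = c  (unchanged)
  [4] x = 5 + d  -> x = 5 + c
  [5] a = 6 * 2  (unchanged)
  [6] return x  (unchanged)
Result (6 stmts):
  z = 2
  c = 3 * 1
  d = c
  x = 5 + c
  a = 6 * 2
  return x

Answer: z = 2
c = 3 * 1
d = c
x = 5 + c
a = 6 * 2
return x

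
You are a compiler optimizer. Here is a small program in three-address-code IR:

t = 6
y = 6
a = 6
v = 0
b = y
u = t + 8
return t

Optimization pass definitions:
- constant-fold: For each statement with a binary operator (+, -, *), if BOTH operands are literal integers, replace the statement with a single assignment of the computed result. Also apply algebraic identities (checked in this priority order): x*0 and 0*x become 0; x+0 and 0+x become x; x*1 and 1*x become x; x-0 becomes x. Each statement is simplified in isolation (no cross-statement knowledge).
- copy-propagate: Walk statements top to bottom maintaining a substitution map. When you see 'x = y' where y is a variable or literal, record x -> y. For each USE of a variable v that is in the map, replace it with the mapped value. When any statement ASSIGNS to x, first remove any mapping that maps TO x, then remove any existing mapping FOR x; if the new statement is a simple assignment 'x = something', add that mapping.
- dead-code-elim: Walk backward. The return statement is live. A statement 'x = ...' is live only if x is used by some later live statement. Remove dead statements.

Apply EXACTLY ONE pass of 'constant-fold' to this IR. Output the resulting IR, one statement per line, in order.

Applying constant-fold statement-by-statement:
  [1] t = 6  (unchanged)
  [2] y = 6  (unchanged)
  [3] a = 6  (unchanged)
  [4] v = 0  (unchanged)
  [5] b = y  (unchanged)
  [6] u = t + 8  (unchanged)
  [7] return t  (unchanged)
Result (7 stmts):
  t = 6
  y = 6
  a = 6
  v = 0
  b = y
  u = t + 8
  return t

Answer: t = 6
y = 6
a = 6
v = 0
b = y
u = t + 8
return t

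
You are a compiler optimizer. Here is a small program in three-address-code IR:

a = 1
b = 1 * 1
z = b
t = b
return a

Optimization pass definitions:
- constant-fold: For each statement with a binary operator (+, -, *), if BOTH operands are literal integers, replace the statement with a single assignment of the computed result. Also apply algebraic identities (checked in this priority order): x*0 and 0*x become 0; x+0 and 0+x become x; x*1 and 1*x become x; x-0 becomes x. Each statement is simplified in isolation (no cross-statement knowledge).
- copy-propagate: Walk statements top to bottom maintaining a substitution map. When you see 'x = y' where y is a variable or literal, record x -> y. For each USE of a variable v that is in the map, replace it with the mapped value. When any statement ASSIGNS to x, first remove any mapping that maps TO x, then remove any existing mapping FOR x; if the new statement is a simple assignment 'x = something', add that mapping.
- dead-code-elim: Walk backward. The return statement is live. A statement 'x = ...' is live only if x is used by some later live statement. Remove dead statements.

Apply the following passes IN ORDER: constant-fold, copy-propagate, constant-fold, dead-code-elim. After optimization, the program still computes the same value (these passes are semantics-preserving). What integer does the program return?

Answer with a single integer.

Initial IR:
  a = 1
  b = 1 * 1
  z = b
  t = b
  return a
After constant-fold (5 stmts):
  a = 1
  b = 1
  z = b
  t = b
  return a
After copy-propagate (5 stmts):
  a = 1
  b = 1
  z = 1
  t = 1
  return 1
After constant-fold (5 stmts):
  a = 1
  b = 1
  z = 1
  t = 1
  return 1
After dead-code-elim (1 stmts):
  return 1
Evaluate:
  a = 1  =>  a = 1
  b = 1 * 1  =>  b = 1
  z = b  =>  z = 1
  t = b  =>  t = 1
  return a = 1

Answer: 1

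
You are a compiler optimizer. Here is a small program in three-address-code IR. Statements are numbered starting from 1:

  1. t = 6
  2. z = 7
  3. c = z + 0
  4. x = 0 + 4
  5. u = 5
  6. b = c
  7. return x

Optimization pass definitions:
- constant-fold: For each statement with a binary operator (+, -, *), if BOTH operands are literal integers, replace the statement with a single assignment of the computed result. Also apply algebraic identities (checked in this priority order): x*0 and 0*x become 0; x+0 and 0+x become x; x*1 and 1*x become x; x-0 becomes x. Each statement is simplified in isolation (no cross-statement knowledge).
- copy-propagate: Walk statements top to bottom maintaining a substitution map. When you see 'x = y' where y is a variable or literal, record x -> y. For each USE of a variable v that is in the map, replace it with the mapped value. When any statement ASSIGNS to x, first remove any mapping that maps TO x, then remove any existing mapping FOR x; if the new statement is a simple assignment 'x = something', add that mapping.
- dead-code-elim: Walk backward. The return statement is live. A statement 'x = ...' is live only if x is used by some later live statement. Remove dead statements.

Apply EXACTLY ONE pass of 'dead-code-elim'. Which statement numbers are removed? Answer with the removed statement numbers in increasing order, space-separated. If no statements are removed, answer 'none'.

Answer: 1 2 3 5 6

Derivation:
Backward liveness scan:
Stmt 1 't = 6': DEAD (t not in live set [])
Stmt 2 'z = 7': DEAD (z not in live set [])
Stmt 3 'c = z + 0': DEAD (c not in live set [])
Stmt 4 'x = 0 + 4': KEEP (x is live); live-in = []
Stmt 5 'u = 5': DEAD (u not in live set ['x'])
Stmt 6 'b = c': DEAD (b not in live set ['x'])
Stmt 7 'return x': KEEP (return); live-in = ['x']
Removed statement numbers: [1, 2, 3, 5, 6]
Surviving IR:
  x = 0 + 4
  return x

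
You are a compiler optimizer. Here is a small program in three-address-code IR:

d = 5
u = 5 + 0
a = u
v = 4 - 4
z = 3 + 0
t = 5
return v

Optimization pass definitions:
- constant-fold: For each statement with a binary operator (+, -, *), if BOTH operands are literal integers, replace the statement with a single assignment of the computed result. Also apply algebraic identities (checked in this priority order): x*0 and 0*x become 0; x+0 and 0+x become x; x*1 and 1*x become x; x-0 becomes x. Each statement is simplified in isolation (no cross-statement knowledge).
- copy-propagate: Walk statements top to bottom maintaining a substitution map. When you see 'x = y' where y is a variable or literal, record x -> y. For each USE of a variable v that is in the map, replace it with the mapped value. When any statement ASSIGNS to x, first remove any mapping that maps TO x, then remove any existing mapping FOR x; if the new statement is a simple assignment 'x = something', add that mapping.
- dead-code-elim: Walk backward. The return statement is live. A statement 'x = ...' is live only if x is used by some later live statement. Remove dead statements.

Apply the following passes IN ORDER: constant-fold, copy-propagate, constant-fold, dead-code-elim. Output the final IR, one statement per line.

Initial IR:
  d = 5
  u = 5 + 0
  a = u
  v = 4 - 4
  z = 3 + 0
  t = 5
  return v
After constant-fold (7 stmts):
  d = 5
  u = 5
  a = u
  v = 0
  z = 3
  t = 5
  return v
After copy-propagate (7 stmts):
  d = 5
  u = 5
  a = 5
  v = 0
  z = 3
  t = 5
  return 0
After constant-fold (7 stmts):
  d = 5
  u = 5
  a = 5
  v = 0
  z = 3
  t = 5
  return 0
After dead-code-elim (1 stmts):
  return 0

Answer: return 0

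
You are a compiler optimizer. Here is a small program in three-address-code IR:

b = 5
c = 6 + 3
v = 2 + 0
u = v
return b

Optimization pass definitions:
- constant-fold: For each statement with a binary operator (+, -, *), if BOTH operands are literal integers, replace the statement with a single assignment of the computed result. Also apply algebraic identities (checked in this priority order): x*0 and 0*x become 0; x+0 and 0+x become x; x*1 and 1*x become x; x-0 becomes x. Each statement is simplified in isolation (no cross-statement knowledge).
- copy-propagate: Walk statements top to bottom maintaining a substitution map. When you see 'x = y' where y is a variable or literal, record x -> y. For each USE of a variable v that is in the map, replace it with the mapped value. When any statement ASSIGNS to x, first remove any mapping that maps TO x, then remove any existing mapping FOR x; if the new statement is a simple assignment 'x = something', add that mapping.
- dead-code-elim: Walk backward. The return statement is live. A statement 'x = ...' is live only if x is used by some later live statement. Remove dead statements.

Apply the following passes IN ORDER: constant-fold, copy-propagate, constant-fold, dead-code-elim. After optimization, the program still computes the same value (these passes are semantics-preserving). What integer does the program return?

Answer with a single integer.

Initial IR:
  b = 5
  c = 6 + 3
  v = 2 + 0
  u = v
  return b
After constant-fold (5 stmts):
  b = 5
  c = 9
  v = 2
  u = v
  return b
After copy-propagate (5 stmts):
  b = 5
  c = 9
  v = 2
  u = 2
  return 5
After constant-fold (5 stmts):
  b = 5
  c = 9
  v = 2
  u = 2
  return 5
After dead-code-elim (1 stmts):
  return 5
Evaluate:
  b = 5  =>  b = 5
  c = 6 + 3  =>  c = 9
  v = 2 + 0  =>  v = 2
  u = v  =>  u = 2
  return b = 5

Answer: 5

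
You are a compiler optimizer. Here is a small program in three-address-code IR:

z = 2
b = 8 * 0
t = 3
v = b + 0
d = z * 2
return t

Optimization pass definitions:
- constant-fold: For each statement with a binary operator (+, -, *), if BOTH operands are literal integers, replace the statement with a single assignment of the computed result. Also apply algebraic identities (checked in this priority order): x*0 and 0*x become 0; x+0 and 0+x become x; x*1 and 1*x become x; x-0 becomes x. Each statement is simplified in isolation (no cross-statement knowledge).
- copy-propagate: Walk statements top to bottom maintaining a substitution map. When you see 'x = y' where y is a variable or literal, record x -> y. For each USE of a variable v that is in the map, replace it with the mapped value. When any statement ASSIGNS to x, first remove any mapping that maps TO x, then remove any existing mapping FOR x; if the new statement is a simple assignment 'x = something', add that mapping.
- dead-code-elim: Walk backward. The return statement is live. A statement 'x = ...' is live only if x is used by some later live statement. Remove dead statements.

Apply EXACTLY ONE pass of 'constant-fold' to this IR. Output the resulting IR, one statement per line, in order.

Applying constant-fold statement-by-statement:
  [1] z = 2  (unchanged)
  [2] b = 8 * 0  -> b = 0
  [3] t = 3  (unchanged)
  [4] v = b + 0  -> v = b
  [5] d = z * 2  (unchanged)
  [6] return t  (unchanged)
Result (6 stmts):
  z = 2
  b = 0
  t = 3
  v = b
  d = z * 2
  return t

Answer: z = 2
b = 0
t = 3
v = b
d = z * 2
return t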